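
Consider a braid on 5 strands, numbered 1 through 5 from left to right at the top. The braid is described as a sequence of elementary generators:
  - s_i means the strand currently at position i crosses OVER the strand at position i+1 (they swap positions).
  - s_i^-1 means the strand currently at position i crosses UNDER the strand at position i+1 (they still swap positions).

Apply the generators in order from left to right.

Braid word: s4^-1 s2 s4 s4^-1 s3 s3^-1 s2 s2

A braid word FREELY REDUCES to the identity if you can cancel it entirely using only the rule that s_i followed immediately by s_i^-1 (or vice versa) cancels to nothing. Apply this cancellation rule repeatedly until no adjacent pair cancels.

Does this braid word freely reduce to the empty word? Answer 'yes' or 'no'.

Answer: no

Derivation:
Gen 1 (s4^-1): push. Stack: [s4^-1]
Gen 2 (s2): push. Stack: [s4^-1 s2]
Gen 3 (s4): push. Stack: [s4^-1 s2 s4]
Gen 4 (s4^-1): cancels prior s4. Stack: [s4^-1 s2]
Gen 5 (s3): push. Stack: [s4^-1 s2 s3]
Gen 6 (s3^-1): cancels prior s3. Stack: [s4^-1 s2]
Gen 7 (s2): push. Stack: [s4^-1 s2 s2]
Gen 8 (s2): push. Stack: [s4^-1 s2 s2 s2]
Reduced word: s4^-1 s2 s2 s2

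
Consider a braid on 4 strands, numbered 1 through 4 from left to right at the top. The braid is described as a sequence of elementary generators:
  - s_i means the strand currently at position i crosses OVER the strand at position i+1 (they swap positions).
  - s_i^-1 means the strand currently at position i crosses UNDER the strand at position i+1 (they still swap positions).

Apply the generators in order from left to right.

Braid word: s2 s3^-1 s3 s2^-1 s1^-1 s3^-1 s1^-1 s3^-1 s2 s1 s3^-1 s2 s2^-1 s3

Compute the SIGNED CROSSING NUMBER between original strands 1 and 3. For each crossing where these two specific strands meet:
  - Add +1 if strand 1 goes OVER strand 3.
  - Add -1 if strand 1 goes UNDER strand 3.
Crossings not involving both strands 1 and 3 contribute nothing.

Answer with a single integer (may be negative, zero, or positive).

Gen 1: crossing 2x3. Both 1&3? no. Sum: 0
Gen 2: crossing 2x4. Both 1&3? no. Sum: 0
Gen 3: crossing 4x2. Both 1&3? no. Sum: 0
Gen 4: crossing 3x2. Both 1&3? no. Sum: 0
Gen 5: crossing 1x2. Both 1&3? no. Sum: 0
Gen 6: crossing 3x4. Both 1&3? no. Sum: 0
Gen 7: crossing 2x1. Both 1&3? no. Sum: 0
Gen 8: crossing 4x3. Both 1&3? no. Sum: 0
Gen 9: crossing 2x3. Both 1&3? no. Sum: 0
Gen 10: 1 over 3. Both 1&3? yes. Contrib: +1. Sum: 1
Gen 11: crossing 2x4. Both 1&3? no. Sum: 1
Gen 12: crossing 1x4. Both 1&3? no. Sum: 1
Gen 13: crossing 4x1. Both 1&3? no. Sum: 1
Gen 14: crossing 4x2. Both 1&3? no. Sum: 1

Answer: 1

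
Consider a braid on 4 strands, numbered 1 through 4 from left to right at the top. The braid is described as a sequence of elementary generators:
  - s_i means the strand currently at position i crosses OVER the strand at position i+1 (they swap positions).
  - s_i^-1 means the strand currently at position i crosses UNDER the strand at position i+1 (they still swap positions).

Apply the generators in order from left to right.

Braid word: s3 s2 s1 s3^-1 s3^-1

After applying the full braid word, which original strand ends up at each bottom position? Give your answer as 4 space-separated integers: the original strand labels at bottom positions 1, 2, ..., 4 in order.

Answer: 4 1 2 3

Derivation:
Gen 1 (s3): strand 3 crosses over strand 4. Perm now: [1 2 4 3]
Gen 2 (s2): strand 2 crosses over strand 4. Perm now: [1 4 2 3]
Gen 3 (s1): strand 1 crosses over strand 4. Perm now: [4 1 2 3]
Gen 4 (s3^-1): strand 2 crosses under strand 3. Perm now: [4 1 3 2]
Gen 5 (s3^-1): strand 3 crosses under strand 2. Perm now: [4 1 2 3]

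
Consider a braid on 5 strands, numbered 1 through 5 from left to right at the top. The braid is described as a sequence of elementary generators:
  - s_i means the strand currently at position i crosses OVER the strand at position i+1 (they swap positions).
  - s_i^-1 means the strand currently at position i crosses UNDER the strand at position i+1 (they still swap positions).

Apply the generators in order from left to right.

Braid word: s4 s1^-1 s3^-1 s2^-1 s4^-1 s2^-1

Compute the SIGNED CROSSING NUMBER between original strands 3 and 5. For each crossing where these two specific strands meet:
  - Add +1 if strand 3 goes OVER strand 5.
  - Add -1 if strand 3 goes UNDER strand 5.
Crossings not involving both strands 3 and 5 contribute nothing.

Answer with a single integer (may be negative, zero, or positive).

Gen 1: crossing 4x5. Both 3&5? no. Sum: 0
Gen 2: crossing 1x2. Both 3&5? no. Sum: 0
Gen 3: 3 under 5. Both 3&5? yes. Contrib: -1. Sum: -1
Gen 4: crossing 1x5. Both 3&5? no. Sum: -1
Gen 5: crossing 3x4. Both 3&5? no. Sum: -1
Gen 6: crossing 5x1. Both 3&5? no. Sum: -1

Answer: -1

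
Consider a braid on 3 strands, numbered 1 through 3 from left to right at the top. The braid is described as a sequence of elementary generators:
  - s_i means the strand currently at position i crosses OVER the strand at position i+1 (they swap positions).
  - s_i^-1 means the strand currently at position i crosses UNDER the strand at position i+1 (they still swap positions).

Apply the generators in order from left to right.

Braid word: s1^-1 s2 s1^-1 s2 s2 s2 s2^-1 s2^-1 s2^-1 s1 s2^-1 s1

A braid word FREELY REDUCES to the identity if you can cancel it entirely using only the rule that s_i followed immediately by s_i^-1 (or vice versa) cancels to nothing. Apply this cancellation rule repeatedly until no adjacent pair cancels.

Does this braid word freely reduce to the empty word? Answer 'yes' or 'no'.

Gen 1 (s1^-1): push. Stack: [s1^-1]
Gen 2 (s2): push. Stack: [s1^-1 s2]
Gen 3 (s1^-1): push. Stack: [s1^-1 s2 s1^-1]
Gen 4 (s2): push. Stack: [s1^-1 s2 s1^-1 s2]
Gen 5 (s2): push. Stack: [s1^-1 s2 s1^-1 s2 s2]
Gen 6 (s2): push. Stack: [s1^-1 s2 s1^-1 s2 s2 s2]
Gen 7 (s2^-1): cancels prior s2. Stack: [s1^-1 s2 s1^-1 s2 s2]
Gen 8 (s2^-1): cancels prior s2. Stack: [s1^-1 s2 s1^-1 s2]
Gen 9 (s2^-1): cancels prior s2. Stack: [s1^-1 s2 s1^-1]
Gen 10 (s1): cancels prior s1^-1. Stack: [s1^-1 s2]
Gen 11 (s2^-1): cancels prior s2. Stack: [s1^-1]
Gen 12 (s1): cancels prior s1^-1. Stack: []
Reduced word: (empty)

Answer: yes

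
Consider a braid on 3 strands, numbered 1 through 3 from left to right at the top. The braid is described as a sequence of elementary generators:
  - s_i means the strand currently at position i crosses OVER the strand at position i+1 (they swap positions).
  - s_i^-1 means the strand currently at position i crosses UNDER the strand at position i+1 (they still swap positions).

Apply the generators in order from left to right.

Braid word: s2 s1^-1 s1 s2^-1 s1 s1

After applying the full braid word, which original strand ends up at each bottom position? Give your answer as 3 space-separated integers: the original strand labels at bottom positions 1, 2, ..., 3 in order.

Answer: 1 2 3

Derivation:
Gen 1 (s2): strand 2 crosses over strand 3. Perm now: [1 3 2]
Gen 2 (s1^-1): strand 1 crosses under strand 3. Perm now: [3 1 2]
Gen 3 (s1): strand 3 crosses over strand 1. Perm now: [1 3 2]
Gen 4 (s2^-1): strand 3 crosses under strand 2. Perm now: [1 2 3]
Gen 5 (s1): strand 1 crosses over strand 2. Perm now: [2 1 3]
Gen 6 (s1): strand 2 crosses over strand 1. Perm now: [1 2 3]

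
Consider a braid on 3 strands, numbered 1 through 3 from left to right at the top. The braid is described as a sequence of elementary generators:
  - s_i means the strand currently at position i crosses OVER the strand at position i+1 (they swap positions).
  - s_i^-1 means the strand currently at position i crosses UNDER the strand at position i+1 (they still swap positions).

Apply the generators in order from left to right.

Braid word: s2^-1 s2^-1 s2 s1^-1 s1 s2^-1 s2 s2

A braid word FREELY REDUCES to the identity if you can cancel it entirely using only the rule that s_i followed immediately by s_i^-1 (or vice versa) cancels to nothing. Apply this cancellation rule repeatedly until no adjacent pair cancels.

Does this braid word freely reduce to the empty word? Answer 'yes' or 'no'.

Gen 1 (s2^-1): push. Stack: [s2^-1]
Gen 2 (s2^-1): push. Stack: [s2^-1 s2^-1]
Gen 3 (s2): cancels prior s2^-1. Stack: [s2^-1]
Gen 4 (s1^-1): push. Stack: [s2^-1 s1^-1]
Gen 5 (s1): cancels prior s1^-1. Stack: [s2^-1]
Gen 6 (s2^-1): push. Stack: [s2^-1 s2^-1]
Gen 7 (s2): cancels prior s2^-1. Stack: [s2^-1]
Gen 8 (s2): cancels prior s2^-1. Stack: []
Reduced word: (empty)

Answer: yes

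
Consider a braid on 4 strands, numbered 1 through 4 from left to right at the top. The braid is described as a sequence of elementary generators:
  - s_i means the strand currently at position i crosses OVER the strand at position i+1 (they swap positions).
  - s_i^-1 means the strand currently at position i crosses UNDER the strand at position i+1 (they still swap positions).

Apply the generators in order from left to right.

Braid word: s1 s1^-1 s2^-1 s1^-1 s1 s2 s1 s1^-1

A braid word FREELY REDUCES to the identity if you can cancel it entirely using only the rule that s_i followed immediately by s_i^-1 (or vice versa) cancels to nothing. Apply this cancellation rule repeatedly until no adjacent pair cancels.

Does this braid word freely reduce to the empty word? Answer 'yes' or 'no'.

Answer: yes

Derivation:
Gen 1 (s1): push. Stack: [s1]
Gen 2 (s1^-1): cancels prior s1. Stack: []
Gen 3 (s2^-1): push. Stack: [s2^-1]
Gen 4 (s1^-1): push. Stack: [s2^-1 s1^-1]
Gen 5 (s1): cancels prior s1^-1. Stack: [s2^-1]
Gen 6 (s2): cancels prior s2^-1. Stack: []
Gen 7 (s1): push. Stack: [s1]
Gen 8 (s1^-1): cancels prior s1. Stack: []
Reduced word: (empty)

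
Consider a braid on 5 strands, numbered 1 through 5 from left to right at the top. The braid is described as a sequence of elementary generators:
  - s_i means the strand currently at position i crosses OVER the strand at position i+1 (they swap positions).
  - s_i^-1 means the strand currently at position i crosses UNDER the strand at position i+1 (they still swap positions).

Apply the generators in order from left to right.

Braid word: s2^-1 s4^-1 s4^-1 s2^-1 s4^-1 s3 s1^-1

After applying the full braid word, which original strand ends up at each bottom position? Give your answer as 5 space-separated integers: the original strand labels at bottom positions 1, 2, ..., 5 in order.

Gen 1 (s2^-1): strand 2 crosses under strand 3. Perm now: [1 3 2 4 5]
Gen 2 (s4^-1): strand 4 crosses under strand 5. Perm now: [1 3 2 5 4]
Gen 3 (s4^-1): strand 5 crosses under strand 4. Perm now: [1 3 2 4 5]
Gen 4 (s2^-1): strand 3 crosses under strand 2. Perm now: [1 2 3 4 5]
Gen 5 (s4^-1): strand 4 crosses under strand 5. Perm now: [1 2 3 5 4]
Gen 6 (s3): strand 3 crosses over strand 5. Perm now: [1 2 5 3 4]
Gen 7 (s1^-1): strand 1 crosses under strand 2. Perm now: [2 1 5 3 4]

Answer: 2 1 5 3 4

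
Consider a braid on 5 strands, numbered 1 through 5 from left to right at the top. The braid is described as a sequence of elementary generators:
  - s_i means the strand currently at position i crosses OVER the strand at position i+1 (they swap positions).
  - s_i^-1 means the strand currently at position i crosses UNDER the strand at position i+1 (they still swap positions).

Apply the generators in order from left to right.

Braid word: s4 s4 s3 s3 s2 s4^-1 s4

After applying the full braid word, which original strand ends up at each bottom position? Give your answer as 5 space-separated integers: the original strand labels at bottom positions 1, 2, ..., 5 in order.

Gen 1 (s4): strand 4 crosses over strand 5. Perm now: [1 2 3 5 4]
Gen 2 (s4): strand 5 crosses over strand 4. Perm now: [1 2 3 4 5]
Gen 3 (s3): strand 3 crosses over strand 4. Perm now: [1 2 4 3 5]
Gen 4 (s3): strand 4 crosses over strand 3. Perm now: [1 2 3 4 5]
Gen 5 (s2): strand 2 crosses over strand 3. Perm now: [1 3 2 4 5]
Gen 6 (s4^-1): strand 4 crosses under strand 5. Perm now: [1 3 2 5 4]
Gen 7 (s4): strand 5 crosses over strand 4. Perm now: [1 3 2 4 5]

Answer: 1 3 2 4 5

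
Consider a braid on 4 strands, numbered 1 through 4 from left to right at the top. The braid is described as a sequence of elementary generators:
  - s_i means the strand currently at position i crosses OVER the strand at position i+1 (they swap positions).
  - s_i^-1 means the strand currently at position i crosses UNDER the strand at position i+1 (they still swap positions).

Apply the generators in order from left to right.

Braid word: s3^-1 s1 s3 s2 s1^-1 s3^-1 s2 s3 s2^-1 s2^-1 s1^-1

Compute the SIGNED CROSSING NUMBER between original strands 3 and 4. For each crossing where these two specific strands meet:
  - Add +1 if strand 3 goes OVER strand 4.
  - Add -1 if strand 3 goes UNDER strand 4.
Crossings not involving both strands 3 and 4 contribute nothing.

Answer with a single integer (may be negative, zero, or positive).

Gen 1: 3 under 4. Both 3&4? yes. Contrib: -1. Sum: -1
Gen 2: crossing 1x2. Both 3&4? no. Sum: -1
Gen 3: 4 over 3. Both 3&4? yes. Contrib: -1. Sum: -2
Gen 4: crossing 1x3. Both 3&4? no. Sum: -2
Gen 5: crossing 2x3. Both 3&4? no. Sum: -2
Gen 6: crossing 1x4. Both 3&4? no. Sum: -2
Gen 7: crossing 2x4. Both 3&4? no. Sum: -2
Gen 8: crossing 2x1. Both 3&4? no. Sum: -2
Gen 9: crossing 4x1. Both 3&4? no. Sum: -2
Gen 10: crossing 1x4. Both 3&4? no. Sum: -2
Gen 11: 3 under 4. Both 3&4? yes. Contrib: -1. Sum: -3

Answer: -3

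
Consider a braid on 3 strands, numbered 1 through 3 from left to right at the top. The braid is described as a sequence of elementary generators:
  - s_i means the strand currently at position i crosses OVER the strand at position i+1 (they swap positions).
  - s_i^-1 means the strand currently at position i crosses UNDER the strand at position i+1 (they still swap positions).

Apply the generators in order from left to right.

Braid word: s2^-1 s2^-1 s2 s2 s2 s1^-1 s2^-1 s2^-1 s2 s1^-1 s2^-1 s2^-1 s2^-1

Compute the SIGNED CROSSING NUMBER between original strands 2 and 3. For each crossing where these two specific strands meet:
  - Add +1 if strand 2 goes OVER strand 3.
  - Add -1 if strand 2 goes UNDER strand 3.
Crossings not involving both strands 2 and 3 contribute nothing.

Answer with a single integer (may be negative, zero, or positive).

Answer: 2

Derivation:
Gen 1: 2 under 3. Both 2&3? yes. Contrib: -1. Sum: -1
Gen 2: 3 under 2. Both 2&3? yes. Contrib: +1. Sum: 0
Gen 3: 2 over 3. Both 2&3? yes. Contrib: +1. Sum: 1
Gen 4: 3 over 2. Both 2&3? yes. Contrib: -1. Sum: 0
Gen 5: 2 over 3. Both 2&3? yes. Contrib: +1. Sum: 1
Gen 6: crossing 1x3. Both 2&3? no. Sum: 1
Gen 7: crossing 1x2. Both 2&3? no. Sum: 1
Gen 8: crossing 2x1. Both 2&3? no. Sum: 1
Gen 9: crossing 1x2. Both 2&3? no. Sum: 1
Gen 10: 3 under 2. Both 2&3? yes. Contrib: +1. Sum: 2
Gen 11: crossing 3x1. Both 2&3? no. Sum: 2
Gen 12: crossing 1x3. Both 2&3? no. Sum: 2
Gen 13: crossing 3x1. Both 2&3? no. Sum: 2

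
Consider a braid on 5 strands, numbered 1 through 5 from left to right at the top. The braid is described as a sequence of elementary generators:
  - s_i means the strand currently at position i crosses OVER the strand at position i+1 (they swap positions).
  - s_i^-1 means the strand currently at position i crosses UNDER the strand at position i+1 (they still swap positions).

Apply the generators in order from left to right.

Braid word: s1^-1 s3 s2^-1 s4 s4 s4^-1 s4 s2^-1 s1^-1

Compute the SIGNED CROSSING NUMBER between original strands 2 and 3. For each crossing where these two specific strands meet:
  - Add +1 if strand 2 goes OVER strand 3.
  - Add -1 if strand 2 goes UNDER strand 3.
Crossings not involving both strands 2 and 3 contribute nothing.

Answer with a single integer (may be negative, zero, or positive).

Answer: 0

Derivation:
Gen 1: crossing 1x2. Both 2&3? no. Sum: 0
Gen 2: crossing 3x4. Both 2&3? no. Sum: 0
Gen 3: crossing 1x4. Both 2&3? no. Sum: 0
Gen 4: crossing 3x5. Both 2&3? no. Sum: 0
Gen 5: crossing 5x3. Both 2&3? no. Sum: 0
Gen 6: crossing 3x5. Both 2&3? no. Sum: 0
Gen 7: crossing 5x3. Both 2&3? no. Sum: 0
Gen 8: crossing 4x1. Both 2&3? no. Sum: 0
Gen 9: crossing 2x1. Both 2&3? no. Sum: 0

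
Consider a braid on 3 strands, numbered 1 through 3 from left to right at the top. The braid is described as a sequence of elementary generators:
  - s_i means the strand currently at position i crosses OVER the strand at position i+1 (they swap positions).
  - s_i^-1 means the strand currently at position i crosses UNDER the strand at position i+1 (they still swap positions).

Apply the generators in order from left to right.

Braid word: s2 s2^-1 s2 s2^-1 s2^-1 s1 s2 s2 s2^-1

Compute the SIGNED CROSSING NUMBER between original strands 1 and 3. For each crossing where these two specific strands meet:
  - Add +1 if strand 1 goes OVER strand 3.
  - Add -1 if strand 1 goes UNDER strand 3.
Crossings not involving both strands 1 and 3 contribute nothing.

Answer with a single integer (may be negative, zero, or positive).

Gen 1: crossing 2x3. Both 1&3? no. Sum: 0
Gen 2: crossing 3x2. Both 1&3? no. Sum: 0
Gen 3: crossing 2x3. Both 1&3? no. Sum: 0
Gen 4: crossing 3x2. Both 1&3? no. Sum: 0
Gen 5: crossing 2x3. Both 1&3? no. Sum: 0
Gen 6: 1 over 3. Both 1&3? yes. Contrib: +1. Sum: 1
Gen 7: crossing 1x2. Both 1&3? no. Sum: 1
Gen 8: crossing 2x1. Both 1&3? no. Sum: 1
Gen 9: crossing 1x2. Both 1&3? no. Sum: 1

Answer: 1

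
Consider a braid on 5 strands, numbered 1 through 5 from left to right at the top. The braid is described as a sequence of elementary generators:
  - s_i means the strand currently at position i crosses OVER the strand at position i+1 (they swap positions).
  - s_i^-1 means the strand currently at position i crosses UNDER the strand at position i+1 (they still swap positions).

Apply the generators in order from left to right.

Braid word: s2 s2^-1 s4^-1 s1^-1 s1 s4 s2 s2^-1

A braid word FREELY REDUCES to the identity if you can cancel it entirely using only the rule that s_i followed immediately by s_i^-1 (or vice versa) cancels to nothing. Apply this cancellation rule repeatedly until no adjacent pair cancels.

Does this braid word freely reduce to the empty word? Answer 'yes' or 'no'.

Answer: yes

Derivation:
Gen 1 (s2): push. Stack: [s2]
Gen 2 (s2^-1): cancels prior s2. Stack: []
Gen 3 (s4^-1): push. Stack: [s4^-1]
Gen 4 (s1^-1): push. Stack: [s4^-1 s1^-1]
Gen 5 (s1): cancels prior s1^-1. Stack: [s4^-1]
Gen 6 (s4): cancels prior s4^-1. Stack: []
Gen 7 (s2): push. Stack: [s2]
Gen 8 (s2^-1): cancels prior s2. Stack: []
Reduced word: (empty)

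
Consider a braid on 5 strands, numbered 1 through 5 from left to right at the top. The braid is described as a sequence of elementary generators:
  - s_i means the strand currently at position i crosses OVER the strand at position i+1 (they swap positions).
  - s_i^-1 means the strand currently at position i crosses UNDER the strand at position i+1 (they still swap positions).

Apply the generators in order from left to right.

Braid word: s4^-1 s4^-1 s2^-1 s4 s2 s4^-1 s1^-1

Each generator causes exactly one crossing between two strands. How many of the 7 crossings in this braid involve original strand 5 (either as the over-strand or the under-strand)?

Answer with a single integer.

Answer: 4

Derivation:
Gen 1: crossing 4x5. Involves strand 5? yes. Count so far: 1
Gen 2: crossing 5x4. Involves strand 5? yes. Count so far: 2
Gen 3: crossing 2x3. Involves strand 5? no. Count so far: 2
Gen 4: crossing 4x5. Involves strand 5? yes. Count so far: 3
Gen 5: crossing 3x2. Involves strand 5? no. Count so far: 3
Gen 6: crossing 5x4. Involves strand 5? yes. Count so far: 4
Gen 7: crossing 1x2. Involves strand 5? no. Count so far: 4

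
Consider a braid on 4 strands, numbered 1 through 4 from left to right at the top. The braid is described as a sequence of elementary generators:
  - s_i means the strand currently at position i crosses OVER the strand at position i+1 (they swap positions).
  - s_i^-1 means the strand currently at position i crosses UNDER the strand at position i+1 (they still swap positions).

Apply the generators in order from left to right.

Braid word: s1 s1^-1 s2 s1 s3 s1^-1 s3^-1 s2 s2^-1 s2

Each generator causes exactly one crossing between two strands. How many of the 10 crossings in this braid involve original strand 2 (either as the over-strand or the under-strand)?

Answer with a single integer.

Answer: 8

Derivation:
Gen 1: crossing 1x2. Involves strand 2? yes. Count so far: 1
Gen 2: crossing 2x1. Involves strand 2? yes. Count so far: 2
Gen 3: crossing 2x3. Involves strand 2? yes. Count so far: 3
Gen 4: crossing 1x3. Involves strand 2? no. Count so far: 3
Gen 5: crossing 2x4. Involves strand 2? yes. Count so far: 4
Gen 6: crossing 3x1. Involves strand 2? no. Count so far: 4
Gen 7: crossing 4x2. Involves strand 2? yes. Count so far: 5
Gen 8: crossing 3x2. Involves strand 2? yes. Count so far: 6
Gen 9: crossing 2x3. Involves strand 2? yes. Count so far: 7
Gen 10: crossing 3x2. Involves strand 2? yes. Count so far: 8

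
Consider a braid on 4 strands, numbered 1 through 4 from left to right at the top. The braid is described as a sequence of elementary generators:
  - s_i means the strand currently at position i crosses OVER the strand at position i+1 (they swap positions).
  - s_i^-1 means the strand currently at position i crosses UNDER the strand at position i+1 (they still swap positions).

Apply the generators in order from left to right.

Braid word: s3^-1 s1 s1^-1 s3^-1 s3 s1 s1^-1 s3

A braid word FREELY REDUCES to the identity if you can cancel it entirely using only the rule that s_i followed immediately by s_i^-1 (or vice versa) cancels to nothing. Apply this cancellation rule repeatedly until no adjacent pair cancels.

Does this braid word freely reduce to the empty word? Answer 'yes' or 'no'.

Gen 1 (s3^-1): push. Stack: [s3^-1]
Gen 2 (s1): push. Stack: [s3^-1 s1]
Gen 3 (s1^-1): cancels prior s1. Stack: [s3^-1]
Gen 4 (s3^-1): push. Stack: [s3^-1 s3^-1]
Gen 5 (s3): cancels prior s3^-1. Stack: [s3^-1]
Gen 6 (s1): push. Stack: [s3^-1 s1]
Gen 7 (s1^-1): cancels prior s1. Stack: [s3^-1]
Gen 8 (s3): cancels prior s3^-1. Stack: []
Reduced word: (empty)

Answer: yes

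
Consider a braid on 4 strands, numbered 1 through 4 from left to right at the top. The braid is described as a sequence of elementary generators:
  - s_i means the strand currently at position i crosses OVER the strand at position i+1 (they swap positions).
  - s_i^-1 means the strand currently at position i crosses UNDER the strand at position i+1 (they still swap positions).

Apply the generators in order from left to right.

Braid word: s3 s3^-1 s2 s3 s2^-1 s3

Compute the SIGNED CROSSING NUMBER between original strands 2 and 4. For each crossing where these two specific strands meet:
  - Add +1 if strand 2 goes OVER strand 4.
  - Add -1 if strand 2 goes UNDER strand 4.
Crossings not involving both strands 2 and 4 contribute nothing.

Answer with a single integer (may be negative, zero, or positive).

Gen 1: crossing 3x4. Both 2&4? no. Sum: 0
Gen 2: crossing 4x3. Both 2&4? no. Sum: 0
Gen 3: crossing 2x3. Both 2&4? no. Sum: 0
Gen 4: 2 over 4. Both 2&4? yes. Contrib: +1. Sum: 1
Gen 5: crossing 3x4. Both 2&4? no. Sum: 1
Gen 6: crossing 3x2. Both 2&4? no. Sum: 1

Answer: 1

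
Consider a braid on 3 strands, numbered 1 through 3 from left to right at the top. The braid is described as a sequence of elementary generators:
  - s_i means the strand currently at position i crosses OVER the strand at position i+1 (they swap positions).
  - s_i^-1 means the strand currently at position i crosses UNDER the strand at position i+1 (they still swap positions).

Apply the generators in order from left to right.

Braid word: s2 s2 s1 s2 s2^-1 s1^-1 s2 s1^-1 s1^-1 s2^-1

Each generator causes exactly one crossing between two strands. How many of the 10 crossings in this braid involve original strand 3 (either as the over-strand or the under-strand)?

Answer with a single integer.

Gen 1: crossing 2x3. Involves strand 3? yes. Count so far: 1
Gen 2: crossing 3x2. Involves strand 3? yes. Count so far: 2
Gen 3: crossing 1x2. Involves strand 3? no. Count so far: 2
Gen 4: crossing 1x3. Involves strand 3? yes. Count so far: 3
Gen 5: crossing 3x1. Involves strand 3? yes. Count so far: 4
Gen 6: crossing 2x1. Involves strand 3? no. Count so far: 4
Gen 7: crossing 2x3. Involves strand 3? yes. Count so far: 5
Gen 8: crossing 1x3. Involves strand 3? yes. Count so far: 6
Gen 9: crossing 3x1. Involves strand 3? yes. Count so far: 7
Gen 10: crossing 3x2. Involves strand 3? yes. Count so far: 8

Answer: 8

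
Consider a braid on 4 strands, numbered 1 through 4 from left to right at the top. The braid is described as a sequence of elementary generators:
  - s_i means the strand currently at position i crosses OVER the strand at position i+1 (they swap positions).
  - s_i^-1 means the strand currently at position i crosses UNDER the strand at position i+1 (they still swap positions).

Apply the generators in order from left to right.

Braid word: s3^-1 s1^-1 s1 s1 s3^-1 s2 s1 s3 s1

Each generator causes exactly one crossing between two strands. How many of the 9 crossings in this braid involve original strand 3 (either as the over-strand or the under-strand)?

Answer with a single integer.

Gen 1: crossing 3x4. Involves strand 3? yes. Count so far: 1
Gen 2: crossing 1x2. Involves strand 3? no. Count so far: 1
Gen 3: crossing 2x1. Involves strand 3? no. Count so far: 1
Gen 4: crossing 1x2. Involves strand 3? no. Count so far: 1
Gen 5: crossing 4x3. Involves strand 3? yes. Count so far: 2
Gen 6: crossing 1x3. Involves strand 3? yes. Count so far: 3
Gen 7: crossing 2x3. Involves strand 3? yes. Count so far: 4
Gen 8: crossing 1x4. Involves strand 3? no. Count so far: 4
Gen 9: crossing 3x2. Involves strand 3? yes. Count so far: 5

Answer: 5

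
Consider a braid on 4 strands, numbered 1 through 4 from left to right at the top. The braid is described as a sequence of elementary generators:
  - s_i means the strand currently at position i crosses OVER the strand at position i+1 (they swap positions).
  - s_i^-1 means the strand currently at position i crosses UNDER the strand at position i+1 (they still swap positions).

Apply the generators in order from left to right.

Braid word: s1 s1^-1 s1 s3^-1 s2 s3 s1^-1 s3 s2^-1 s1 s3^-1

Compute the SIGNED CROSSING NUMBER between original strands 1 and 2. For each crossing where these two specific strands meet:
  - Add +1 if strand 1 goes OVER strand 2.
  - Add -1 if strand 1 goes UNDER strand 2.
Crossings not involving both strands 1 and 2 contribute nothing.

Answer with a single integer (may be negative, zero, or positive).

Gen 1: 1 over 2. Both 1&2? yes. Contrib: +1. Sum: 1
Gen 2: 2 under 1. Both 1&2? yes. Contrib: +1. Sum: 2
Gen 3: 1 over 2. Both 1&2? yes. Contrib: +1. Sum: 3
Gen 4: crossing 3x4. Both 1&2? no. Sum: 3
Gen 5: crossing 1x4. Both 1&2? no. Sum: 3
Gen 6: crossing 1x3. Both 1&2? no. Sum: 3
Gen 7: crossing 2x4. Both 1&2? no. Sum: 3
Gen 8: crossing 3x1. Both 1&2? no. Sum: 3
Gen 9: 2 under 1. Both 1&2? yes. Contrib: +1. Sum: 4
Gen 10: crossing 4x1. Both 1&2? no. Sum: 4
Gen 11: crossing 2x3. Both 1&2? no. Sum: 4

Answer: 4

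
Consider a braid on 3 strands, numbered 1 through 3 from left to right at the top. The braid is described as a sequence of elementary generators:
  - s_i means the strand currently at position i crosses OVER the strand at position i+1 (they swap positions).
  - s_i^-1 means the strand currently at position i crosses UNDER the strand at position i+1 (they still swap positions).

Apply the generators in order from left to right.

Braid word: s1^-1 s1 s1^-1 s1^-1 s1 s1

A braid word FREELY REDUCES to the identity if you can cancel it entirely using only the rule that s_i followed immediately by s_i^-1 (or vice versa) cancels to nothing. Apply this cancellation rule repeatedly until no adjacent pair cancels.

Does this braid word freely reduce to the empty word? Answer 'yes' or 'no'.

Answer: yes

Derivation:
Gen 1 (s1^-1): push. Stack: [s1^-1]
Gen 2 (s1): cancels prior s1^-1. Stack: []
Gen 3 (s1^-1): push. Stack: [s1^-1]
Gen 4 (s1^-1): push. Stack: [s1^-1 s1^-1]
Gen 5 (s1): cancels prior s1^-1. Stack: [s1^-1]
Gen 6 (s1): cancels prior s1^-1. Stack: []
Reduced word: (empty)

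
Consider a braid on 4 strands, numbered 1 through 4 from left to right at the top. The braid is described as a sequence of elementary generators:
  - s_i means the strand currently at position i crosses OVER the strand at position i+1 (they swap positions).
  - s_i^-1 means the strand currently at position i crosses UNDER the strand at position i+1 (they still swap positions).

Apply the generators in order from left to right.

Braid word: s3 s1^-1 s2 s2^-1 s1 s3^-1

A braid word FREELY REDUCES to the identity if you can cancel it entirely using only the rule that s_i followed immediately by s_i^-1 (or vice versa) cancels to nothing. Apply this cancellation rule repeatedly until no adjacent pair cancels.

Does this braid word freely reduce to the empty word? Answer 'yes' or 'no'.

Answer: yes

Derivation:
Gen 1 (s3): push. Stack: [s3]
Gen 2 (s1^-1): push. Stack: [s3 s1^-1]
Gen 3 (s2): push. Stack: [s3 s1^-1 s2]
Gen 4 (s2^-1): cancels prior s2. Stack: [s3 s1^-1]
Gen 5 (s1): cancels prior s1^-1. Stack: [s3]
Gen 6 (s3^-1): cancels prior s3. Stack: []
Reduced word: (empty)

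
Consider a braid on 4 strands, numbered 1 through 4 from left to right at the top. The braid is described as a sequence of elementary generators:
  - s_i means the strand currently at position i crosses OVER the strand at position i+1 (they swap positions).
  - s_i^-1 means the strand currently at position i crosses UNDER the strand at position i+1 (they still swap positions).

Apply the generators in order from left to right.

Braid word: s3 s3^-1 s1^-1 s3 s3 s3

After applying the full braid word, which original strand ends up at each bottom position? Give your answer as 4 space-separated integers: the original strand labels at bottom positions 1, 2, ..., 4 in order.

Gen 1 (s3): strand 3 crosses over strand 4. Perm now: [1 2 4 3]
Gen 2 (s3^-1): strand 4 crosses under strand 3. Perm now: [1 2 3 4]
Gen 3 (s1^-1): strand 1 crosses under strand 2. Perm now: [2 1 3 4]
Gen 4 (s3): strand 3 crosses over strand 4. Perm now: [2 1 4 3]
Gen 5 (s3): strand 4 crosses over strand 3. Perm now: [2 1 3 4]
Gen 6 (s3): strand 3 crosses over strand 4. Perm now: [2 1 4 3]

Answer: 2 1 4 3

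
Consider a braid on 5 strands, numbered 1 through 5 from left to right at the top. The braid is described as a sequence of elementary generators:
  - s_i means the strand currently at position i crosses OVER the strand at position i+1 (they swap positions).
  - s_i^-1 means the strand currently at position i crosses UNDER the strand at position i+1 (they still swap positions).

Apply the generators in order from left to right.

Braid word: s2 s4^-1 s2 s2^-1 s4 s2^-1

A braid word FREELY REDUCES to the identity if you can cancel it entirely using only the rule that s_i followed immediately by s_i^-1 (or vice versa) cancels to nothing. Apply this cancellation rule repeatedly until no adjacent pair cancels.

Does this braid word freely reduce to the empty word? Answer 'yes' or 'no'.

Answer: yes

Derivation:
Gen 1 (s2): push. Stack: [s2]
Gen 2 (s4^-1): push. Stack: [s2 s4^-1]
Gen 3 (s2): push. Stack: [s2 s4^-1 s2]
Gen 4 (s2^-1): cancels prior s2. Stack: [s2 s4^-1]
Gen 5 (s4): cancels prior s4^-1. Stack: [s2]
Gen 6 (s2^-1): cancels prior s2. Stack: []
Reduced word: (empty)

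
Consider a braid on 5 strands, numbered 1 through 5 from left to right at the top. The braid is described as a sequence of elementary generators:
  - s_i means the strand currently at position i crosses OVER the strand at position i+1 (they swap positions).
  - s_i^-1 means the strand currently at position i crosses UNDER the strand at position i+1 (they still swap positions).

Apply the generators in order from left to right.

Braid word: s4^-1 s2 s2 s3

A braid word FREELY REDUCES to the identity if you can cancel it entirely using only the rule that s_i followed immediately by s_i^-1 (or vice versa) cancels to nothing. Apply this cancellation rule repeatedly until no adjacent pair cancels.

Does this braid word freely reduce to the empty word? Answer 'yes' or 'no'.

Answer: no

Derivation:
Gen 1 (s4^-1): push. Stack: [s4^-1]
Gen 2 (s2): push. Stack: [s4^-1 s2]
Gen 3 (s2): push. Stack: [s4^-1 s2 s2]
Gen 4 (s3): push. Stack: [s4^-1 s2 s2 s3]
Reduced word: s4^-1 s2 s2 s3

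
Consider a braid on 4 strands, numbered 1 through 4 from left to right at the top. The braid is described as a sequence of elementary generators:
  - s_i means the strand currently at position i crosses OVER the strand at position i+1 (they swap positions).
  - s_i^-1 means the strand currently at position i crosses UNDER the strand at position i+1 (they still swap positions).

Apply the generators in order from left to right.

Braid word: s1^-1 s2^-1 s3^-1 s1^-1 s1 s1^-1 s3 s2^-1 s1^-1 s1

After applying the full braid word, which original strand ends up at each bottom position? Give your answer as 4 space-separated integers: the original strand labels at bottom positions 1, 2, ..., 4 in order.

Answer: 3 1 2 4

Derivation:
Gen 1 (s1^-1): strand 1 crosses under strand 2. Perm now: [2 1 3 4]
Gen 2 (s2^-1): strand 1 crosses under strand 3. Perm now: [2 3 1 4]
Gen 3 (s3^-1): strand 1 crosses under strand 4. Perm now: [2 3 4 1]
Gen 4 (s1^-1): strand 2 crosses under strand 3. Perm now: [3 2 4 1]
Gen 5 (s1): strand 3 crosses over strand 2. Perm now: [2 3 4 1]
Gen 6 (s1^-1): strand 2 crosses under strand 3. Perm now: [3 2 4 1]
Gen 7 (s3): strand 4 crosses over strand 1. Perm now: [3 2 1 4]
Gen 8 (s2^-1): strand 2 crosses under strand 1. Perm now: [3 1 2 4]
Gen 9 (s1^-1): strand 3 crosses under strand 1. Perm now: [1 3 2 4]
Gen 10 (s1): strand 1 crosses over strand 3. Perm now: [3 1 2 4]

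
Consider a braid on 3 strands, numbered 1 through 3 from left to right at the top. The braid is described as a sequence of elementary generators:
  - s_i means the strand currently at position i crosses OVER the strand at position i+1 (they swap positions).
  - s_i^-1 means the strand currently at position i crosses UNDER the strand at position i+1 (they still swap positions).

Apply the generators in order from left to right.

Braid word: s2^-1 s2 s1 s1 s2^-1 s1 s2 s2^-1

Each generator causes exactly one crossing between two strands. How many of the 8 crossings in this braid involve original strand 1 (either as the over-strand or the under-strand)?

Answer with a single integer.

Answer: 5

Derivation:
Gen 1: crossing 2x3. Involves strand 1? no. Count so far: 0
Gen 2: crossing 3x2. Involves strand 1? no. Count so far: 0
Gen 3: crossing 1x2. Involves strand 1? yes. Count so far: 1
Gen 4: crossing 2x1. Involves strand 1? yes. Count so far: 2
Gen 5: crossing 2x3. Involves strand 1? no. Count so far: 2
Gen 6: crossing 1x3. Involves strand 1? yes. Count so far: 3
Gen 7: crossing 1x2. Involves strand 1? yes. Count so far: 4
Gen 8: crossing 2x1. Involves strand 1? yes. Count so far: 5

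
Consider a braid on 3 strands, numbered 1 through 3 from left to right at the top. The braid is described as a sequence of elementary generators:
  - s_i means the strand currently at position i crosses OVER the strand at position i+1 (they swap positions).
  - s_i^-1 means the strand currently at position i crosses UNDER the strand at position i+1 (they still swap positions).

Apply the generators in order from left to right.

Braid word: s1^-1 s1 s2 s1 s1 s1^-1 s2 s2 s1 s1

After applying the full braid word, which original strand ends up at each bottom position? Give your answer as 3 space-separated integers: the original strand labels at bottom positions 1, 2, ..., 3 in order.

Answer: 3 1 2

Derivation:
Gen 1 (s1^-1): strand 1 crosses under strand 2. Perm now: [2 1 3]
Gen 2 (s1): strand 2 crosses over strand 1. Perm now: [1 2 3]
Gen 3 (s2): strand 2 crosses over strand 3. Perm now: [1 3 2]
Gen 4 (s1): strand 1 crosses over strand 3. Perm now: [3 1 2]
Gen 5 (s1): strand 3 crosses over strand 1. Perm now: [1 3 2]
Gen 6 (s1^-1): strand 1 crosses under strand 3. Perm now: [3 1 2]
Gen 7 (s2): strand 1 crosses over strand 2. Perm now: [3 2 1]
Gen 8 (s2): strand 2 crosses over strand 1. Perm now: [3 1 2]
Gen 9 (s1): strand 3 crosses over strand 1. Perm now: [1 3 2]
Gen 10 (s1): strand 1 crosses over strand 3. Perm now: [3 1 2]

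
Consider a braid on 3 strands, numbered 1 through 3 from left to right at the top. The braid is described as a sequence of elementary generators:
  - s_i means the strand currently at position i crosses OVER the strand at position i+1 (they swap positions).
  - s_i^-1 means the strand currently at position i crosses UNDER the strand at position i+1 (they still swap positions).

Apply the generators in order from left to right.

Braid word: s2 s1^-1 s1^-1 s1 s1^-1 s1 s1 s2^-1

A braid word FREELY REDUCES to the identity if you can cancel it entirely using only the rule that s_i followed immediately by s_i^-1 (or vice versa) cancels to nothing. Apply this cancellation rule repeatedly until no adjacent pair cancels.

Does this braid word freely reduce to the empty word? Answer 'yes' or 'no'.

Answer: yes

Derivation:
Gen 1 (s2): push. Stack: [s2]
Gen 2 (s1^-1): push. Stack: [s2 s1^-1]
Gen 3 (s1^-1): push. Stack: [s2 s1^-1 s1^-1]
Gen 4 (s1): cancels prior s1^-1. Stack: [s2 s1^-1]
Gen 5 (s1^-1): push. Stack: [s2 s1^-1 s1^-1]
Gen 6 (s1): cancels prior s1^-1. Stack: [s2 s1^-1]
Gen 7 (s1): cancels prior s1^-1. Stack: [s2]
Gen 8 (s2^-1): cancels prior s2. Stack: []
Reduced word: (empty)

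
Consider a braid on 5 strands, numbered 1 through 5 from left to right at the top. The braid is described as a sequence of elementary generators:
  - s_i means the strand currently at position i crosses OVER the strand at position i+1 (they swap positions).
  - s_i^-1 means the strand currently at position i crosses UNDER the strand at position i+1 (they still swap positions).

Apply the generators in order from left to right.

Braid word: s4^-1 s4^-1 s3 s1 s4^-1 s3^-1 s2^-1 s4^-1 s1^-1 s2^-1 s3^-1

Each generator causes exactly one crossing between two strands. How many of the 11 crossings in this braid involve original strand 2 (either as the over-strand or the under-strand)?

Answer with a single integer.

Gen 1: crossing 4x5. Involves strand 2? no. Count so far: 0
Gen 2: crossing 5x4. Involves strand 2? no. Count so far: 0
Gen 3: crossing 3x4. Involves strand 2? no. Count so far: 0
Gen 4: crossing 1x2. Involves strand 2? yes. Count so far: 1
Gen 5: crossing 3x5. Involves strand 2? no. Count so far: 1
Gen 6: crossing 4x5. Involves strand 2? no. Count so far: 1
Gen 7: crossing 1x5. Involves strand 2? no. Count so far: 1
Gen 8: crossing 4x3. Involves strand 2? no. Count so far: 1
Gen 9: crossing 2x5. Involves strand 2? yes. Count so far: 2
Gen 10: crossing 2x1. Involves strand 2? yes. Count so far: 3
Gen 11: crossing 2x3. Involves strand 2? yes. Count so far: 4

Answer: 4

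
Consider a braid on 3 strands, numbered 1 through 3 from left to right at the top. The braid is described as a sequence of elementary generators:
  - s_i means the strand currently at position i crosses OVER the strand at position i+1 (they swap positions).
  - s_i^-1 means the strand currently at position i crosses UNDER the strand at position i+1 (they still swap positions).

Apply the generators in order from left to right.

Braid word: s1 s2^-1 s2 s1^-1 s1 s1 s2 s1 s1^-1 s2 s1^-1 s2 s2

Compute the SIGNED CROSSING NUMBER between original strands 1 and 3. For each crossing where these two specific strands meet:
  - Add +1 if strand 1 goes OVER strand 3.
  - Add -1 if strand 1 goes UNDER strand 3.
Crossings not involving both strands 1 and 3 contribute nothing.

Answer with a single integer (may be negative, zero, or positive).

Answer: 0

Derivation:
Gen 1: crossing 1x2. Both 1&3? no. Sum: 0
Gen 2: 1 under 3. Both 1&3? yes. Contrib: -1. Sum: -1
Gen 3: 3 over 1. Both 1&3? yes. Contrib: -1. Sum: -2
Gen 4: crossing 2x1. Both 1&3? no. Sum: -2
Gen 5: crossing 1x2. Both 1&3? no. Sum: -2
Gen 6: crossing 2x1. Both 1&3? no. Sum: -2
Gen 7: crossing 2x3. Both 1&3? no. Sum: -2
Gen 8: 1 over 3. Both 1&3? yes. Contrib: +1. Sum: -1
Gen 9: 3 under 1. Both 1&3? yes. Contrib: +1. Sum: 0
Gen 10: crossing 3x2. Both 1&3? no. Sum: 0
Gen 11: crossing 1x2. Both 1&3? no. Sum: 0
Gen 12: 1 over 3. Both 1&3? yes. Contrib: +1. Sum: 1
Gen 13: 3 over 1. Both 1&3? yes. Contrib: -1. Sum: 0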